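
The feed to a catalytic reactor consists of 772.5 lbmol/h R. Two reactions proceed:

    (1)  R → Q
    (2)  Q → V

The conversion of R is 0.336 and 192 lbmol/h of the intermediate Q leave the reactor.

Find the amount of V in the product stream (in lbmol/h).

Conversion of R: R consumed = 1ξ₁ = 0.336 × 772.5 → ξ₁ = 259.6 lbmol/h.
Q balance: n_Q = 0 + 1ξ₁ − 1ξ₂ = 192 → ξ₂ = (1·259.6 − 192)/1 = 67.56 lbmol/h.
Outlet amounts (n = n₀ + Σ ν·ξ):
  R: 772.5 − 1(259.6) = 512.9
  Q: 0 + 1(259.6) − 1(67.56) = 192
  V: 0 + 1(67.56) = 67.56

67.6 lbmol/h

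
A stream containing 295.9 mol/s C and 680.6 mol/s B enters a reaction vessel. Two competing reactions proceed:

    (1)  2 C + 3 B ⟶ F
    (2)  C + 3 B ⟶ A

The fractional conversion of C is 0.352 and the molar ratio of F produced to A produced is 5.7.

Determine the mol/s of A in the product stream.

Conversion of C: C consumed = 0.352 × 295.9 = 104.2 mol/s = 2ξ₁ + 1ξ₂.
Selectivity: 1ξ₁ / (1ξ₂) = 5.7 → ξ₁ = 5.7 ξ₂.
Substitute: (2·5.7 + 1) ξ₂ = 104.2 → ξ₂ = 8.4 mol/s, ξ₁ = 47.88 mol/s.
Outlet amounts (n = n₀ + Σ ν·ξ):
  C: 295.9 − 2(47.88) − 1(8.4) = 191.7
  B: 680.6 − 3(47.88) − 3(8.4) = 511.8
  F: 0 + 1(47.88) = 47.88
  A: 0 + 1(8.4) = 8.4

8.4 mol/s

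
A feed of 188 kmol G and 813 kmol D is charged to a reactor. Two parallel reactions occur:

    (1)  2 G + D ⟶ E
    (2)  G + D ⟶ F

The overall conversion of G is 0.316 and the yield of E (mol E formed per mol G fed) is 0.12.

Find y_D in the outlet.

0.824

Yield of E: 1ξ₁ / 188 = 0.12 → ξ₁ = 22.56 kmol.
Conversion of G: 2ξ₁ + 1ξ₂ = 0.316 × 188 = 59.41 → ξ₂ = 14.29 kmol.
Outlet amounts (n = n₀ + Σ ν·ξ):
  G: 188 − 2(22.56) − 1(14.29) = 128.6
  D: 813 − 1(22.56) − 1(14.29) = 776.2
  E: 0 + 1(22.56) = 22.56
  F: 0 + 1(14.29) = 14.29
Total out = 941.6 kmol; y_D = 776.2 / 941.6 = 0.8243.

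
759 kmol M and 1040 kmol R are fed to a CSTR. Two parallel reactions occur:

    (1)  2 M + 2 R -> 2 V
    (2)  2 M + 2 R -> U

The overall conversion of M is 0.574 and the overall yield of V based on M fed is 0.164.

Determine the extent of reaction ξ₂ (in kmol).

Yield of V: 2ξ₁ / 759 = 0.164 → ξ₁ = 62.24 kmol.
Conversion of M: 2ξ₁ + 2ξ₂ = 0.574 × 759 = 435.7 → ξ₂ = 155.6 kmol.
Outlet amounts (n = n₀ + Σ ν·ξ):
  M: 759 − 2(62.24) − 2(155.6) = 323.3
  R: 1040 − 2(62.24) − 2(155.6) = 604.3
  V: 0 + 2(62.24) = 124.5
  U: 0 + 1(155.6) = 155.6

ξ₂ = 156 kmol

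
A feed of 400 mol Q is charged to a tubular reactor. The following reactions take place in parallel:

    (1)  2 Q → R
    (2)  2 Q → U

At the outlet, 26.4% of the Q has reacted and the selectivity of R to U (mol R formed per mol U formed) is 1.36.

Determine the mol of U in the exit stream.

Conversion of Q: Q consumed = 0.264 × 400 = 105.6 mol = 2ξ₁ + 2ξ₂.
Selectivity: 1ξ₁ / (1ξ₂) = 1.36 → ξ₁ = 1.36 ξ₂.
Substitute: (2·1.36 + 2) ξ₂ = 105.6 → ξ₂ = 22.37 mol, ξ₁ = 30.43 mol.
Outlet amounts (n = n₀ + Σ ν·ξ):
  Q: 400 − 2(30.43) − 2(22.37) = 294.4
  R: 0 + 1(30.43) = 30.43
  U: 0 + 1(22.37) = 22.37

22.4 mol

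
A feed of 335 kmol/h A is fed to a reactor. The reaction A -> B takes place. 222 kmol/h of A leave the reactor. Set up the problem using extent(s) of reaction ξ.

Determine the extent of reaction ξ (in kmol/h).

ξ = 113 kmol/h

For A: n = n₀ − 1ξ → 222 = 335 − 1ξ, giving ξ = 113 kmol/h.
Outlet amounts (n = n₀ + ν ξ):
  A: 335 − 1(113) = 222
  B: 0 + 1(113) = 113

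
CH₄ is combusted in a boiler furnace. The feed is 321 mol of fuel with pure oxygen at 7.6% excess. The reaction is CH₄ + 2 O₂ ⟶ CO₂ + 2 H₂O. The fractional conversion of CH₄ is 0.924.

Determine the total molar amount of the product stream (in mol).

1010 mol

Stoichiometric O₂ = 2 × 321 = 642 mol; O₂ fed = 642 × 1.076 = 690.8 mol.
Fuel reacted = 0.924 × 321 → ξ = 296.6 mol.
Outlet (n = n₀ + ν ξ):
  CH₄: 321 − 1(296.6) = 24.4
  O₂: 690.8 − 2(296.6) = 97.58
  CO₂: 0 + 1(296.6) = 296.6
  H₂O: 0 + 2(296.6) = 593.2
Total out = 24.4 + 97.58 + 296.6 + 593.2 = 1012 mol.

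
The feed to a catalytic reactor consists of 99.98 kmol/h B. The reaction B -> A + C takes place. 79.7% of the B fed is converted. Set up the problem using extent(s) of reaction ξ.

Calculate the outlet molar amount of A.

B reacted = 0.797 × 99.98 = 79.68 kmol/h; ν_B = −1, so ξ = 79.68/1 = 79.68 kmol/h.
Outlet amounts (n = n₀ + ν ξ):
  B: 99.98 − 1(79.68) = 20.3
  A: 0 + 1(79.68) = 79.68
  C: 0 + 1(79.68) = 79.68

79.7 kmol/h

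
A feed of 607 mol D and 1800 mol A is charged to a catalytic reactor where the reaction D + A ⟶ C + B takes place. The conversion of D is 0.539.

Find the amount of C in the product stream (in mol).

327 mol

D reacted = 0.539 × 607 = 327.2 mol; ν_D = −1, so ξ = 327.2/1 = 327.2 mol.
Outlet amounts (n = n₀ + ν ξ):
  D: 607 − 1(327.2) = 279.8
  A: 1800 − 1(327.2) = 1473
  C: 0 + 1(327.2) = 327.2
  B: 0 + 1(327.2) = 327.2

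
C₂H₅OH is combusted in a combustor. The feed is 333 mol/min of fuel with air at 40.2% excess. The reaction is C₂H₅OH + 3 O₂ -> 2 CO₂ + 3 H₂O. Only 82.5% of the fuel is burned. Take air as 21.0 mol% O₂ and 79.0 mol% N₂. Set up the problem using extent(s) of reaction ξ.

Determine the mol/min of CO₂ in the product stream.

549 mol/min

Stoichiometric O₂ = 3 × 333 = 999 mol/min; O₂ fed = 999 × 1.402 = 1401 mol/min.
N₂ fed = 1401 × 79/21 = 5269 mol/min.
Fuel reacted = 0.825 × 333 → ξ = 274.7 mol/min.
Outlet (n = n₀ + ν ξ):
  C₂H₅OH: 333 − 1(274.7) = 58.28
  O₂: 1401 − 3(274.7) = 576.4
  N₂: 5269 (inert)
  CO₂: 0 + 2(274.7) = 549.4
  H₂O: 0 + 3(274.7) = 824.2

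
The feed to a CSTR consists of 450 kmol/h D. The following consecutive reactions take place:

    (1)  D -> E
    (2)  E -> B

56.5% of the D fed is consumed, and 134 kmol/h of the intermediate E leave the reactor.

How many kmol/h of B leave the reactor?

120 kmol/h

Conversion of D: D consumed = 1ξ₁ = 0.565 × 450 → ξ₁ = 254.2 kmol/h.
E balance: n_E = 0 + 1ξ₁ − 1ξ₂ = 134 → ξ₂ = (1·254.2 − 134)/1 = 120.2 kmol/h.
Outlet amounts (n = n₀ + Σ ν·ξ):
  D: 450 − 1(254.2) = 195.8
  E: 0 + 1(254.2) − 1(120.2) = 134
  B: 0 + 1(120.2) = 120.2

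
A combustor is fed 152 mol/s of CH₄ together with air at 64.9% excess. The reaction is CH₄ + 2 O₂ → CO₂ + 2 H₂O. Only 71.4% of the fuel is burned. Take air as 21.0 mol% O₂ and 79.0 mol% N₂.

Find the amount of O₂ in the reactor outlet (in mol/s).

Stoichiometric O₂ = 2 × 152 = 304 mol/s; O₂ fed = 304 × 1.649 = 501.3 mol/s.
N₂ fed = 501.3 × 79/21 = 1886 mol/s.
Fuel reacted = 0.714 × 152 → ξ = 108.5 mol/s.
Outlet (n = n₀ + ν ξ):
  CH₄: 152 − 1(108.5) = 43.47
  O₂: 501.3 − 2(108.5) = 284.2
  N₂: 1886 (inert)
  CO₂: 0 + 1(108.5) = 108.5
  H₂O: 0 + 2(108.5) = 217.1

284 mol/s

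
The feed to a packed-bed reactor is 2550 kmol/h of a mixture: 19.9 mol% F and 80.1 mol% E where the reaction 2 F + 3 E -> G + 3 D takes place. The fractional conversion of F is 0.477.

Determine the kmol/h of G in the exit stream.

121 kmol/h

F reacted = 0.477 × 507.4 = 242.1 kmol/h; ν_F = −2, so ξ = 242.1/2 = 121 kmol/h.
Outlet amounts (n = n₀ + ν ξ):
  F: 507.4 − 2(121) = 265.4
  E: 2043 − 3(121) = 1679
  G: 0 + 1(121) = 121
  D: 0 + 3(121) = 363.1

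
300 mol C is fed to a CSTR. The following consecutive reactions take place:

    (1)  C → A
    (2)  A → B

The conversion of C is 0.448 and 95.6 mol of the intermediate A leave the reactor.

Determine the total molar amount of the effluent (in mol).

300 mol

Conversion of C: C consumed = 1ξ₁ = 0.448 × 300 → ξ₁ = 134.4 mol.
A balance: n_A = 0 + 1ξ₁ − 1ξ₂ = 95.6 → ξ₂ = (1·134.4 − 95.6)/1 = 38.8 mol.
Outlet amounts (n = n₀ + Σ ν·ξ):
  C: 300 − 1(134.4) = 165.6
  A: 0 + 1(134.4) − 1(38.8) = 95.6
  B: 0 + 1(38.8) = 38.8
Total out = 165.6 + 95.6 + 38.8 = 300 mol.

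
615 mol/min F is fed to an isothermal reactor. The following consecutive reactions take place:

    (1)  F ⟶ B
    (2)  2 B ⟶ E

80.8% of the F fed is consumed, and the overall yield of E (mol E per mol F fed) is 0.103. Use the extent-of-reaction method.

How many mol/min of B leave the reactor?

370 mol/min

Conversion of F: F consumed = 1ξ₁ = 0.808 × 615 → ξ₁ = 496.9 mol/min.
Yield of E: 1ξ₂ / 615 = 0.103 → ξ₂ = 63.34 mol/min.
Outlet amounts (n = n₀ + Σ ν·ξ):
  F: 615 − 1(496.9) = 118.1
  B: 0 + 1(496.9) − 2(63.34) = 370.2
  E: 0 + 1(63.34) = 63.34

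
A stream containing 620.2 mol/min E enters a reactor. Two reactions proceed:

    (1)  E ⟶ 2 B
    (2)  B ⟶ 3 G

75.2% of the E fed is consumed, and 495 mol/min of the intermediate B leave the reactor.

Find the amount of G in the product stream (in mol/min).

1310 mol/min

Conversion of E: E consumed = 1ξ₁ = 0.752 × 620.2 → ξ₁ = 466.4 mol/min.
B balance: n_B = 0 + 2ξ₁ − 1ξ₂ = 495 → ξ₂ = (2·466.4 − 495)/1 = 437.8 mol/min.
Outlet amounts (n = n₀ + Σ ν·ξ):
  E: 620.2 − 1(466.4) = 153.8
  B: 0 + 2(466.4) − 1(437.8) = 495
  G: 0 + 3(437.8) = 1313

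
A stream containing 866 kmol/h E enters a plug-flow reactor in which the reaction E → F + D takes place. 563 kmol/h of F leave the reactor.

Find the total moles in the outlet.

For F: n = n₀ + 1ξ → 563 = 0 + 1ξ, giving ξ = 563 kmol/h.
Outlet amounts (n = n₀ + ν ξ):
  E: 866 − 1(563) = 303
  F: 0 + 1(563) = 563
  D: 0 + 1(563) = 563
Total out = 303 + 563 + 563 = 1429 kmol/h.

1430 kmol/h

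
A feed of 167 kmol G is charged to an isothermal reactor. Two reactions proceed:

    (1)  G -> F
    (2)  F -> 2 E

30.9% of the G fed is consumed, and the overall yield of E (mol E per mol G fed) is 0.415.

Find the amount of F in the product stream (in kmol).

17 kmol

Conversion of G: G consumed = 1ξ₁ = 0.309 × 167 → ξ₁ = 51.6 kmol.
Yield of E: 2ξ₂ / 167 = 0.415 → ξ₂ = 34.65 kmol.
Outlet amounts (n = n₀ + Σ ν·ξ):
  G: 167 − 1(51.6) = 115.4
  F: 0 + 1(51.6) − 1(34.65) = 16.95
  E: 0 + 2(34.65) = 69.3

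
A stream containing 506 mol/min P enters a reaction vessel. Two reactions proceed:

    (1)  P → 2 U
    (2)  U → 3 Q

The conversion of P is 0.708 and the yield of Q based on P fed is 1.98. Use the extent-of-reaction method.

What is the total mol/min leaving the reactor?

Conversion of P: P consumed = 1ξ₁ = 0.708 × 506 → ξ₁ = 358.2 mol/min.
Yield of Q: 3ξ₂ / 506 = 1.98 → ξ₂ = 334 mol/min.
Outlet amounts (n = n₀ + Σ ν·ξ):
  P: 506 − 1(358.2) = 147.8
  U: 0 + 2(358.2) − 1(334) = 382.5
  Q: 0 + 3(334) = 1002
Total out = 147.8 + 382.5 + 1002 = 1532 mol/min.

1530 mol/min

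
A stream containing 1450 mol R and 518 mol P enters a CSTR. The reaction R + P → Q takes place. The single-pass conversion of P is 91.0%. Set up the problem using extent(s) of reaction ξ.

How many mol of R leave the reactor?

P reacted = 0.91 × 518 = 471.4 mol; ν_P = −1, so ξ = 471.4/1 = 471.4 mol.
Outlet amounts (n = n₀ + ν ξ):
  R: 1450 − 1(471.4) = 978.6
  P: 518 − 1(471.4) = 46.62
  Q: 0 + 1(471.4) = 471.4

979 mol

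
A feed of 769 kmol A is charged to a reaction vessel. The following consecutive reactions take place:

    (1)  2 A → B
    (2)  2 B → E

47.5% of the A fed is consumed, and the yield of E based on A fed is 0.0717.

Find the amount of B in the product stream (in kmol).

72.4 kmol

Conversion of A: A consumed = 2ξ₁ = 0.475 × 769 → ξ₁ = 182.6 kmol.
Yield of E: 1ξ₂ / 769 = 0.0717 → ξ₂ = 55.14 kmol.
Outlet amounts (n = n₀ + Σ ν·ξ):
  A: 769 − 2(182.6) = 403.7
  B: 0 + 1(182.6) − 2(55.14) = 72.36
  E: 0 + 1(55.14) = 55.14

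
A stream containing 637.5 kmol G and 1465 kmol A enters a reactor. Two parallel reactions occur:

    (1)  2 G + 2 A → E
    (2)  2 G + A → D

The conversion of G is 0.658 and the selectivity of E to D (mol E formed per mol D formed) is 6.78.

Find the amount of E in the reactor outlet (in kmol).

Conversion of G: G consumed = 0.658 × 637.5 = 419.5 kmol = 2ξ₁ + 2ξ₂.
Selectivity: 1ξ₁ / (1ξ₂) = 6.78 → ξ₁ = 6.78 ξ₂.
Substitute: (2·6.78 + 2) ξ₂ = 419.5 → ξ₂ = 26.96 kmol, ξ₁ = 182.8 kmol.
Outlet amounts (n = n₀ + Σ ν·ξ):
  G: 637.5 − 2(182.8) − 2(26.96) = 218
  A: 1465 − 2(182.8) − 1(26.96) = 1072
  E: 0 + 1(182.8) = 182.8
  D: 0 + 1(26.96) = 26.96

183 kmol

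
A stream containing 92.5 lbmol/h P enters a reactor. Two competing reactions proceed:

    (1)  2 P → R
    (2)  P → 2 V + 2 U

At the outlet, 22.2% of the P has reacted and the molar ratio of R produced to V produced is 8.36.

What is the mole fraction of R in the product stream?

Conversion of P: P consumed = 0.222 × 92.5 = 20.54 lbmol/h = 2ξ₁ + 1ξ₂.
Selectivity: 1ξ₁ / (2ξ₂) = 8.36 → ξ₁ = 16.72 ξ₂.
Substitute: (2·16.72 + 1) ξ₂ = 20.54 → ξ₂ = 0.5963 lbmol/h, ξ₁ = 9.969 lbmol/h.
Outlet amounts (n = n₀ + Σ ν·ξ):
  P: 92.5 − 2(9.969) − 1(0.5963) = 71.97
  R: 0 + 1(9.969) = 9.969
  V: 0 + 2(0.5963) = 1.193
  U: 0 + 2(0.5963) = 1.193
Total out = 84.32 lbmol/h; y_R = 9.969 / 84.32 = 0.1182.

0.118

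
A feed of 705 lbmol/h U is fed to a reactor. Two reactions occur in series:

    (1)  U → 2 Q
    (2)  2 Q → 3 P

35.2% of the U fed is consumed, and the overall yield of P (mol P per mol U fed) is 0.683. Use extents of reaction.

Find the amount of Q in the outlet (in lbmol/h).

175 lbmol/h

Conversion of U: U consumed = 1ξ₁ = 0.352 × 705 → ξ₁ = 248.2 lbmol/h.
Yield of P: 3ξ₂ / 705 = 0.683 → ξ₂ = 160.5 lbmol/h.
Outlet amounts (n = n₀ + Σ ν·ξ):
  U: 705 − 1(248.2) = 456.8
  Q: 0 + 2(248.2) − 2(160.5) = 175.3
  P: 0 + 3(160.5) = 481.5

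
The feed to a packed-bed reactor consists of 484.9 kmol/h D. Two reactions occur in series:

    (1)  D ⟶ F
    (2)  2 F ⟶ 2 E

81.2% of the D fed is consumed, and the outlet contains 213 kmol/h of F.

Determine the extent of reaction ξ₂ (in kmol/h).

Conversion of D: D consumed = 1ξ₁ = 0.812 × 484.9 → ξ₁ = 393.7 kmol/h.
F balance: n_F = 0 + 1ξ₁ − 2ξ₂ = 213 → ξ₂ = (1·393.7 − 213)/2 = 90.37 kmol/h.
Outlet amounts (n = n₀ + Σ ν·ξ):
  D: 484.9 − 1(393.7) = 91.16
  F: 0 + 1(393.7) − 2(90.37) = 213
  E: 0 + 2(90.37) = 180.7

ξ₂ = 90.4 kmol/h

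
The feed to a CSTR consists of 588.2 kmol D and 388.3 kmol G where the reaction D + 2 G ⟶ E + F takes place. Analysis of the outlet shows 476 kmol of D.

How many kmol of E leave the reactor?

For D: n = n₀ − 1ξ → 476 = 588.2 − 1ξ, giving ξ = 112.2 kmol.
Outlet amounts (n = n₀ + ν ξ):
  D: 588.2 − 1(112.2) = 476
  G: 388.3 − 2(112.2) = 163.9
  E: 0 + 1(112.2) = 112.2
  F: 0 + 1(112.2) = 112.2

112 kmol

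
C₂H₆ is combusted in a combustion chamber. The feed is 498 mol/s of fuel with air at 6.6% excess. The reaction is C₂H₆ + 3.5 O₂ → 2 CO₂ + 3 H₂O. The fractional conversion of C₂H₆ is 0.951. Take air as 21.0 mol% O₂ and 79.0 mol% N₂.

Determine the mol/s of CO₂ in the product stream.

947 mol/s

Stoichiometric O₂ = 3.5 × 498 = 1743 mol/s; O₂ fed = 1743 × 1.066 = 1858 mol/s.
N₂ fed = 1858 × 79/21 = 6990 mol/s.
Fuel reacted = 0.951 × 498 → ξ = 473.6 mol/s.
Outlet (n = n₀ + ν ξ):
  C₂H₆: 498 − 1(473.6) = 24.4
  O₂: 1858 − 3.5(473.6) = 200.4
  N₂: 6990 (inert)
  CO₂: 0 + 2(473.6) = 947.2
  H₂O: 0 + 3(473.6) = 1421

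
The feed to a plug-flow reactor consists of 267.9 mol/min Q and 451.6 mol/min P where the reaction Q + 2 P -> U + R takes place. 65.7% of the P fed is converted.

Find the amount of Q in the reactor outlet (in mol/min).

120 mol/min

P reacted = 0.657 × 451.6 = 296.7 mol/min; ν_P = −2, so ξ = 296.7/2 = 148.4 mol/min.
Outlet amounts (n = n₀ + ν ξ):
  Q: 267.9 − 1(148.4) = 119.5
  P: 451.6 − 2(148.4) = 154.9
  U: 0 + 1(148.4) = 148.4
  R: 0 + 1(148.4) = 148.4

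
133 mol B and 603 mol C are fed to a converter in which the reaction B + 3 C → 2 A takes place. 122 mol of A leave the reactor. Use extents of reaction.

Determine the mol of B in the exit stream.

For A: n = n₀ + 2ξ → 122 = 0 + 2ξ, giving ξ = 61 mol.
Outlet amounts (n = n₀ + ν ξ):
  B: 133 − 1(61) = 72
  C: 603 − 3(61) = 420
  A: 0 + 2(61) = 122

72 mol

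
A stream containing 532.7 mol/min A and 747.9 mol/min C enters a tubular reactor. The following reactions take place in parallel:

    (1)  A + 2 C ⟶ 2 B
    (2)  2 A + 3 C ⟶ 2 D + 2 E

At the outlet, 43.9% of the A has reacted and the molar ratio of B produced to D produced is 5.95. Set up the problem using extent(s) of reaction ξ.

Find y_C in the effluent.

Conversion of A: A consumed = 0.439 × 532.7 = 233.9 mol/min = 1ξ₁ + 2ξ₂.
Selectivity: 2ξ₁ / (2ξ₂) = 5.95 → ξ₁ = 5.95 ξ₂.
Substitute: (1·5.95 + 2) ξ₂ = 233.9 → ξ₂ = 29.42 mol/min, ξ₁ = 175 mol/min.
Outlet amounts (n = n₀ + Σ ν·ξ):
  A: 532.7 − 1(175) − 2(29.42) = 298.8
  C: 747.9 − 2(175) − 3(29.42) = 309.6
  B: 0 + 2(175) = 350
  D: 0 + 2(29.42) = 58.83
  E: 0 + 2(29.42) = 58.83
Total out = 1076 mol/min; y_C = 309.6 / 1076 = 0.2877.

0.288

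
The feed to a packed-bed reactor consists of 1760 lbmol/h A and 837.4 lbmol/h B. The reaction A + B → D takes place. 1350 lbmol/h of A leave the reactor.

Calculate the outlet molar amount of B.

427 lbmol/h

For A: n = n₀ − 1ξ → 1350 = 1760 − 1ξ, giving ξ = 410 lbmol/h.
Outlet amounts (n = n₀ + ν ξ):
  A: 1760 − 1(410) = 1350
  B: 837.4 − 1(410) = 427.4
  D: 0 + 1(410) = 410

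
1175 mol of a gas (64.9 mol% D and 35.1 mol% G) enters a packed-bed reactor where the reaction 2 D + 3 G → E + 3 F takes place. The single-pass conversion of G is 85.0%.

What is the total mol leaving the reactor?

1060 mol

G reacted = 0.85 × 412.4 = 350.6 mol; ν_G = −3, so ξ = 350.6/3 = 116.9 mol.
Outlet amounts (n = n₀ + ν ξ):
  D: 762.6 − 2(116.9) = 528.9
  G: 412.4 − 3(116.9) = 61.86
  E: 0 + 1(116.9) = 116.9
  F: 0 + 3(116.9) = 350.6
Total out = 528.9 + 61.86 + 116.9 + 350.6 = 1058 mol.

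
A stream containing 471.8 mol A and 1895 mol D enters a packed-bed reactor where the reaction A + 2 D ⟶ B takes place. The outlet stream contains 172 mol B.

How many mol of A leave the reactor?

300 mol

For B: n = n₀ + 1ξ → 172 = 0 + 1ξ, giving ξ = 172 mol.
Outlet amounts (n = n₀ + ν ξ):
  A: 471.8 − 1(172) = 299.8
  D: 1895 − 2(172) = 1551
  B: 0 + 1(172) = 172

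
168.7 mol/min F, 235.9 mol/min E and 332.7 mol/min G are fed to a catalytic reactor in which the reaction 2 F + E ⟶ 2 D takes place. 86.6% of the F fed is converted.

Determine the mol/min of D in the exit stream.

F reacted = 0.866 × 168.7 = 146.1 mol/min; ν_F = −2, so ξ = 146.1/2 = 73.05 mol/min.
Outlet amounts (n = n₀ + ν ξ):
  F: 168.7 − 2(73.05) = 22.61
  E: 235.9 − 1(73.05) = 162.9
  D: 0 + 2(73.05) = 146.1
  G: 332.7 (inert)

146 mol/min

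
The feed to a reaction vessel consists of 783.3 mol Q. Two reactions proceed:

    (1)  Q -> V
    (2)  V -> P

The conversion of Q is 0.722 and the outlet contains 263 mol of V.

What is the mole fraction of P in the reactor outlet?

0.386

Conversion of Q: Q consumed = 1ξ₁ = 0.722 × 783.3 → ξ₁ = 565.5 mol.
V balance: n_V = 0 + 1ξ₁ − 1ξ₂ = 263 → ξ₂ = (1·565.5 − 263)/1 = 302.5 mol.
Outlet amounts (n = n₀ + Σ ν·ξ):
  Q: 783.3 − 1(565.5) = 217.8
  V: 0 + 1(565.5) − 1(302.5) = 263
  P: 0 + 1(302.5) = 302.5
Total out = 783.3 mol; y_P = 302.5 / 783.3 = 0.3862.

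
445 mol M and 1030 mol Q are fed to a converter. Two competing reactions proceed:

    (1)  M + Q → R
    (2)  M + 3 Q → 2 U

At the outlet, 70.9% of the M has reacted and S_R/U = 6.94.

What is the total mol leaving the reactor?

1140 mol

Conversion of M: M consumed = 0.709 × 445 = 315.5 mol = 1ξ₁ + 1ξ₂.
Selectivity: 1ξ₁ / (2ξ₂) = 6.94 → ξ₁ = 13.88 ξ₂.
Substitute: (1·13.88 + 1) ξ₂ = 315.5 → ξ₂ = 21.2 mol, ξ₁ = 294.3 mol.
Outlet amounts (n = n₀ + Σ ν·ξ):
  M: 445 − 1(294.3) − 1(21.2) = 129.5
  Q: 1030 − 1(294.3) − 3(21.2) = 672.1
  R: 0 + 1(294.3) = 294.3
  U: 0 + 2(21.2) = 42.41
Total out = 129.5 + 672.1 + 294.3 + 42.41 = 1138 mol.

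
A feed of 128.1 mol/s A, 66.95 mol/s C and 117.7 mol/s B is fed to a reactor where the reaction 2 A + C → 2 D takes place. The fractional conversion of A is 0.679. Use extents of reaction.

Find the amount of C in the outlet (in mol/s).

23.5 mol/s

A reacted = 0.679 × 128.1 = 86.98 mol/s; ν_A = −2, so ξ = 86.98/2 = 43.49 mol/s.
Outlet amounts (n = n₀ + ν ξ):
  A: 128.1 − 2(43.49) = 41.12
  C: 66.95 − 1(43.49) = 23.46
  D: 0 + 2(43.49) = 86.98
  B: 117.7 (inert)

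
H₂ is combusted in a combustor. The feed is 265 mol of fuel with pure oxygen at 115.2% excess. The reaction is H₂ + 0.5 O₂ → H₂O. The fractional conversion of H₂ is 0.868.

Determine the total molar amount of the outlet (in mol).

Stoichiometric O₂ = 0.5 × 265 = 132.5 mol; O₂ fed = 132.5 × 2.152 = 285.1 mol.
Fuel reacted = 0.868 × 265 → ξ = 230 mol.
Outlet (n = n₀ + ν ξ):
  H₂: 265 − 1(230) = 34.98
  O₂: 285.1 − 0.5(230) = 170.1
  H₂O: 0 + 1(230) = 230
Total out = 34.98 + 170.1 + 230 = 435.1 mol.

435 mol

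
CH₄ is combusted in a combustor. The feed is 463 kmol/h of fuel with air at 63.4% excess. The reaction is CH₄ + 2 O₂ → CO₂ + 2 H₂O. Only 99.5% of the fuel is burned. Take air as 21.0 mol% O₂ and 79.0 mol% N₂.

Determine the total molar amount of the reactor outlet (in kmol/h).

Stoichiometric O₂ = 2 × 463 = 926 kmol/h; O₂ fed = 926 × 1.634 = 1513 kmol/h.
N₂ fed = 1513 × 79/21 = 5692 kmol/h.
Fuel reacted = 0.995 × 463 → ξ = 460.7 kmol/h.
Outlet (n = n₀ + ν ξ):
  CH₄: 463 − 1(460.7) = 2.315
  O₂: 1513 − 2(460.7) = 591.7
  N₂: 5692 (inert)
  CO₂: 0 + 1(460.7) = 460.7
  H₂O: 0 + 2(460.7) = 921.4
Total out = 2.315 + 591.7 + 5692 + 460.7 + 921.4 = 7668 kmol/h.

7670 kmol/h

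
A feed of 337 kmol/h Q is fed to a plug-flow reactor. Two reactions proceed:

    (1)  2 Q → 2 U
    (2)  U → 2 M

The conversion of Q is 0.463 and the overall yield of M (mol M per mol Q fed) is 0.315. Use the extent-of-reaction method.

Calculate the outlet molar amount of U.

Conversion of Q: Q consumed = 2ξ₁ = 0.463 × 337 → ξ₁ = 78.02 kmol/h.
Yield of M: 2ξ₂ / 337 = 0.315 → ξ₂ = 53.08 kmol/h.
Outlet amounts (n = n₀ + Σ ν·ξ):
  Q: 337 − 2(78.02) = 181
  U: 0 + 2(78.02) − 1(53.08) = 103
  M: 0 + 2(53.08) = 106.2

103 kmol/h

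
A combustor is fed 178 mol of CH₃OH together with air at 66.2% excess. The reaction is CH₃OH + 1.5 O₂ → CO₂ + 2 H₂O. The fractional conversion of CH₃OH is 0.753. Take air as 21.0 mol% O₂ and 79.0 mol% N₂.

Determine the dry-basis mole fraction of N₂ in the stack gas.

Stoichiometric O₂ = 1.5 × 178 = 267 mol; O₂ fed = 267 × 1.662 = 443.8 mol.
N₂ fed = 443.8 × 79/21 = 1669 mol.
Fuel reacted = 0.753 × 178 → ξ = 134 mol.
Outlet (n = n₀ + ν ξ):
  CH₃OH: 178 − 1(134) = 43.97
  O₂: 443.8 − 1.5(134) = 242.7
  N₂: 1669 (inert)
  CO₂: 0 + 1(134) = 134
  H₂O: 0 + 2(134) = 268.1
Dry total = 2090 mol; y_N₂ (dry) = 1669 / 2090 = 0.7987.

0.799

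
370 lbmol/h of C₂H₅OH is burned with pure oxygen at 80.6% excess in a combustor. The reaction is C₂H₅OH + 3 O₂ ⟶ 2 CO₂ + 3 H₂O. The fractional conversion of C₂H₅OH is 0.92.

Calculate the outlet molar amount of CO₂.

Stoichiometric O₂ = 3 × 370 = 1110 lbmol/h; O₂ fed = 1110 × 1.806 = 2005 lbmol/h.
Fuel reacted = 0.92 × 370 → ξ = 340.4 lbmol/h.
Outlet (n = n₀ + ν ξ):
  C₂H₅OH: 370 − 1(340.4) = 29.6
  O₂: 2005 − 3(340.4) = 983.5
  CO₂: 0 + 2(340.4) = 680.8
  H₂O: 0 + 3(340.4) = 1021

681 lbmol/h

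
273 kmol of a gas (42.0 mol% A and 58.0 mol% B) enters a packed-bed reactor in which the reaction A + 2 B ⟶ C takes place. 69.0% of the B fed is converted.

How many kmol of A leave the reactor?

60 kmol

B reacted = 0.69 × 158.3 = 109.3 kmol; ν_B = −2, so ξ = 109.3/2 = 54.63 kmol.
Outlet amounts (n = n₀ + ν ξ):
  A: 114.7 − 1(54.63) = 60.03
  B: 158.3 − 2(54.63) = 49.09
  C: 0 + 1(54.63) = 54.63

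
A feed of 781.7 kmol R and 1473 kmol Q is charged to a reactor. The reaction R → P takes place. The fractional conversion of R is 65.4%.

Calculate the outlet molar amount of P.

R reacted = 0.654 × 781.7 = 511.2 kmol; ν_R = −1, so ξ = 511.2/1 = 511.2 kmol.
Outlet amounts (n = n₀ + ν ξ):
  R: 781.7 − 1(511.2) = 270.5
  P: 0 + 1(511.2) = 511.2
  Q: 1473 (inert)

511 kmol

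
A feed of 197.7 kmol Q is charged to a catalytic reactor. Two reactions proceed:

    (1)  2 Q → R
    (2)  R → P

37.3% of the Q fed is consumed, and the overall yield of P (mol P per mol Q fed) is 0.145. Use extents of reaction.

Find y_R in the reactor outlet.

Conversion of Q: Q consumed = 2ξ₁ = 0.373 × 197.7 → ξ₁ = 36.87 kmol.
Yield of P: 1ξ₂ / 197.7 = 0.145 → ξ₂ = 28.67 kmol.
Outlet amounts (n = n₀ + Σ ν·ξ):
  Q: 197.7 − 2(36.87) = 124
  R: 0 + 1(36.87) − 1(28.67) = 8.205
  P: 0 + 1(28.67) = 28.67
Total out = 160.8 kmol; y_R = 8.205 / 160.8 = 0.05101.

0.051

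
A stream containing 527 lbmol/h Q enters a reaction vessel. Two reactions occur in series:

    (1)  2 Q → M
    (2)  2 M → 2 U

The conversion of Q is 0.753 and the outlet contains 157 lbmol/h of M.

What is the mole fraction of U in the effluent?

0.126

Conversion of Q: Q consumed = 2ξ₁ = 0.753 × 527 → ξ₁ = 198.4 lbmol/h.
M balance: n_M = 0 + 1ξ₁ − 2ξ₂ = 157 → ξ₂ = (1·198.4 − 157)/2 = 20.71 lbmol/h.
Outlet amounts (n = n₀ + Σ ν·ξ):
  Q: 527 − 2(198.4) = 130.2
  M: 0 + 1(198.4) − 2(20.71) = 157
  U: 0 + 2(20.71) = 41.42
Total out = 328.6 lbmol/h; y_U = 41.42 / 328.6 = 0.126.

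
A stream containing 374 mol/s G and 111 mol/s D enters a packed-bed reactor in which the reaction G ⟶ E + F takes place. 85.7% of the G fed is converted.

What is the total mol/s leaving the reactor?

806 mol/s

G reacted = 0.857 × 374 = 320.5 mol/s; ν_G = −1, so ξ = 320.5/1 = 320.5 mol/s.
Outlet amounts (n = n₀ + ν ξ):
  G: 374 − 1(320.5) = 53.48
  E: 0 + 1(320.5) = 320.5
  F: 0 + 1(320.5) = 320.5
  D: 111 (inert)
Total out = 53.48 + 320.5 + 320.5 + 111 = 805.5 mol/s.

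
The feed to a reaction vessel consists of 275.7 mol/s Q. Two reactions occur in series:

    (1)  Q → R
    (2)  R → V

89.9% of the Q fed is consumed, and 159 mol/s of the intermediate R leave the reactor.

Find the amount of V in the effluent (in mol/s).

Conversion of Q: Q consumed = 1ξ₁ = 0.899 × 275.7 → ξ₁ = 247.9 mol/s.
R balance: n_R = 0 + 1ξ₁ − 1ξ₂ = 159 → ξ₂ = (1·247.9 − 159)/1 = 88.85 mol/s.
Outlet amounts (n = n₀ + Σ ν·ξ):
  Q: 275.7 − 1(247.9) = 27.85
  R: 0 + 1(247.9) − 1(88.85) = 159
  V: 0 + 1(88.85) = 88.85

88.9 mol/s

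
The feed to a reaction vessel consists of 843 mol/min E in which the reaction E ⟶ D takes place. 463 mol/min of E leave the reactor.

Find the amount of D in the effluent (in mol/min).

For E: n = n₀ − 1ξ → 463 = 843 − 1ξ, giving ξ = 380 mol/min.
Outlet amounts (n = n₀ + ν ξ):
  E: 843 − 1(380) = 463
  D: 0 + 1(380) = 380

380 mol/min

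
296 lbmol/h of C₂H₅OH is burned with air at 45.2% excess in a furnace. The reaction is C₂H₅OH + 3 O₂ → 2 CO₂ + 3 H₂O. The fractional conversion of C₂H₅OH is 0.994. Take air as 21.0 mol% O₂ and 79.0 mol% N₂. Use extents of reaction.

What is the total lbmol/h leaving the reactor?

6730 lbmol/h

Stoichiometric O₂ = 3 × 296 = 888 lbmol/h; O₂ fed = 888 × 1.452 = 1289 lbmol/h.
N₂ fed = 1289 × 79/21 = 4851 lbmol/h.
Fuel reacted = 0.994 × 296 → ξ = 294.2 lbmol/h.
Outlet (n = n₀ + ν ξ):
  C₂H₅OH: 296 − 1(294.2) = 1.776
  O₂: 1289 − 3(294.2) = 406.7
  N₂: 4851 (inert)
  CO₂: 0 + 2(294.2) = 588.4
  H₂O: 0 + 3(294.2) = 882.7
Total out = 1.776 + 406.7 + 4851 + 588.4 + 882.7 = 6730 lbmol/h.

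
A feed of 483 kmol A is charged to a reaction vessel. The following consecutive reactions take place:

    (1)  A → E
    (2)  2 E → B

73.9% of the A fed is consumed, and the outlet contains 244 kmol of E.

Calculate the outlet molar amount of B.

Conversion of A: A consumed = 1ξ₁ = 0.739 × 483 → ξ₁ = 356.9 kmol.
E balance: n_E = 0 + 1ξ₁ − 2ξ₂ = 244 → ξ₂ = (1·356.9 − 244)/2 = 56.47 kmol.
Outlet amounts (n = n₀ + Σ ν·ξ):
  A: 483 − 1(356.9) = 126.1
  E: 0 + 1(356.9) − 2(56.47) = 244
  B: 0 + 1(56.47) = 56.47

56.5 kmol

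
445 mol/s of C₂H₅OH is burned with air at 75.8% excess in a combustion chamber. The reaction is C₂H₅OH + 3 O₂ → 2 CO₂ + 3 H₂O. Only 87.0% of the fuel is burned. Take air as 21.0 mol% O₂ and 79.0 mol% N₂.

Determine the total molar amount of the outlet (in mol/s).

12000 mol/s

Stoichiometric O₂ = 3 × 445 = 1335 mol/s; O₂ fed = 1335 × 1.758 = 2347 mol/s.
N₂ fed = 2347 × 79/21 = 8829 mol/s.
Fuel reacted = 0.87 × 445 → ξ = 387.1 mol/s.
Outlet (n = n₀ + ν ξ):
  C₂H₅OH: 445 − 1(387.1) = 57.85
  O₂: 2347 − 3(387.1) = 1185
  N₂: 8829 (inert)
  CO₂: 0 + 2(387.1) = 774.3
  H₂O: 0 + 3(387.1) = 1161
Total out = 57.85 + 1185 + 8829 + 774.3 + 1161 = 12010 mol/s.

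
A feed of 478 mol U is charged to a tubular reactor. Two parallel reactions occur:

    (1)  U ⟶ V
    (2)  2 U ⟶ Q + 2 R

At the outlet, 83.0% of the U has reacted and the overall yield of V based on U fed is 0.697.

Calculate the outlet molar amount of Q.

Yield of V: 1ξ₁ / 478 = 0.697 → ξ₁ = 333.2 mol.
Conversion of U: 1ξ₁ + 2ξ₂ = 0.83 × 478 = 396.7 → ξ₂ = 31.79 mol.
Outlet amounts (n = n₀ + Σ ν·ξ):
  U: 478 − 1(333.2) − 2(31.79) = 81.26
  V: 0 + 1(333.2) = 333.2
  Q: 0 + 1(31.79) = 31.79
  R: 0 + 2(31.79) = 63.57

31.8 mol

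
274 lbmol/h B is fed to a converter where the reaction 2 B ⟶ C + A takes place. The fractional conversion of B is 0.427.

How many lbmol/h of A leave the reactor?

B reacted = 0.427 × 274 = 117 lbmol/h; ν_B = −2, so ξ = 117/2 = 58.5 lbmol/h.
Outlet amounts (n = n₀ + ν ξ):
  B: 274 − 2(58.5) = 157
  C: 0 + 1(58.5) = 58.5
  A: 0 + 1(58.5) = 58.5

58.5 lbmol/h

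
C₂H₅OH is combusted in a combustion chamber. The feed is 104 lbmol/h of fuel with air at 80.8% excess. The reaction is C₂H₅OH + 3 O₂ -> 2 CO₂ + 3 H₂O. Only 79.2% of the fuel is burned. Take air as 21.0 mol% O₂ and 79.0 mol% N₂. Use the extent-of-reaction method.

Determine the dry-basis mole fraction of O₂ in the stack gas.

Stoichiometric O₂ = 3 × 104 = 312 lbmol/h; O₂ fed = 312 × 1.808 = 564.1 lbmol/h.
N₂ fed = 564.1 × 79/21 = 2122 lbmol/h.
Fuel reacted = 0.792 × 104 → ξ = 82.37 lbmol/h.
Outlet (n = n₀ + ν ξ):
  C₂H₅OH: 104 − 1(82.37) = 21.63
  O₂: 564.1 − 3(82.37) = 317
  N₂: 2122 (inert)
  CO₂: 0 + 2(82.37) = 164.7
  H₂O: 0 + 3(82.37) = 247.1
Dry total = 2625 lbmol/h; y_O₂ (dry) = 317 / 2625 = 0.1207.

0.121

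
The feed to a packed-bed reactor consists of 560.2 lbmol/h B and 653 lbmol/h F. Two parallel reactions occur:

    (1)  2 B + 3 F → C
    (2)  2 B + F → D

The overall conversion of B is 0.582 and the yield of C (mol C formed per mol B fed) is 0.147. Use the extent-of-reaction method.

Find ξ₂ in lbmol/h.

Yield of C: 1ξ₁ / 560.2 = 0.147 → ξ₁ = 82.35 lbmol/h.
Conversion of B: 2ξ₁ + 2ξ₂ = 0.582 × 560.2 = 326 → ξ₂ = 80.67 lbmol/h.
Outlet amounts (n = n₀ + Σ ν·ξ):
  B: 560.2 − 2(82.35) − 2(80.67) = 234.2
  F: 653 − 3(82.35) − 1(80.67) = 325.3
  C: 0 + 1(82.35) = 82.35
  D: 0 + 1(80.67) = 80.67

ξ₂ = 80.7 lbmol/h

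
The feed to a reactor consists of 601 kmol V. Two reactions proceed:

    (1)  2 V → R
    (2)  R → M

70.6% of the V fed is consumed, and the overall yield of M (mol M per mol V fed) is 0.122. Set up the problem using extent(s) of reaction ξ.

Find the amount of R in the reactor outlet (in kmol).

Conversion of V: V consumed = 2ξ₁ = 0.706 × 601 → ξ₁ = 212.2 kmol.
Yield of M: 1ξ₂ / 601 = 0.122 → ξ₂ = 73.32 kmol.
Outlet amounts (n = n₀ + Σ ν·ξ):
  V: 601 − 2(212.2) = 176.7
  R: 0 + 1(212.2) − 1(73.32) = 138.8
  M: 0 + 1(73.32) = 73.32

139 kmol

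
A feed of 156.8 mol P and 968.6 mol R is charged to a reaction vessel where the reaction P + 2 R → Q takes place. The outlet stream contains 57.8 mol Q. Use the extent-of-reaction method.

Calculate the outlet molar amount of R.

For Q: n = n₀ + 1ξ → 57.8 = 0 + 1ξ, giving ξ = 57.8 mol.
Outlet amounts (n = n₀ + ν ξ):
  P: 156.8 − 1(57.8) = 99
  R: 968.6 − 2(57.8) = 853
  Q: 0 + 1(57.8) = 57.8

853 mol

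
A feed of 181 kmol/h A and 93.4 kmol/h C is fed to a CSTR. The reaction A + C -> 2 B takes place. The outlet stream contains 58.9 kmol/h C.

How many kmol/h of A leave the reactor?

146 kmol/h

For C: n = n₀ − 1ξ → 58.9 = 93.4 − 1ξ, giving ξ = 34.5 kmol/h.
Outlet amounts (n = n₀ + ν ξ):
  A: 181 − 1(34.5) = 146.5
  C: 93.4 − 1(34.5) = 58.9
  B: 0 + 2(34.5) = 69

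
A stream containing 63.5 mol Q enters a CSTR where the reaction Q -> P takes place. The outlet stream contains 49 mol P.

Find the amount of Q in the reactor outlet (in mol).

14.5 mol

For P: n = n₀ + 1ξ → 49 = 0 + 1ξ, giving ξ = 49 mol.
Outlet amounts (n = n₀ + ν ξ):
  Q: 63.5 − 1(49) = 14.5
  P: 0 + 1(49) = 49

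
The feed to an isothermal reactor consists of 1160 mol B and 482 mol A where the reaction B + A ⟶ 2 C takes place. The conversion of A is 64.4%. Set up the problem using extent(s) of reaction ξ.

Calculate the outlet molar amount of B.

850 mol

A reacted = 0.644 × 482 = 310.4 mol; ν_A = −1, so ξ = 310.4/1 = 310.4 mol.
Outlet amounts (n = n₀ + ν ξ):
  B: 1160 − 1(310.4) = 849.6
  A: 482 − 1(310.4) = 171.6
  C: 0 + 2(310.4) = 620.8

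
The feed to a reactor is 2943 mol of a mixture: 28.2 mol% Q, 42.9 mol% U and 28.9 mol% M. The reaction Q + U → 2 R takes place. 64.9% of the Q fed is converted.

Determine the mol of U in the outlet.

Q reacted = 0.649 × 829.9 = 538.6 mol; ν_Q = −1, so ξ = 538.6/1 = 538.6 mol.
Outlet amounts (n = n₀ + ν ξ):
  Q: 829.9 − 1(538.6) = 291.3
  U: 1263 − 1(538.6) = 723.9
  R: 0 + 2(538.6) = 1077
  M: 850.5 (inert)

724 mol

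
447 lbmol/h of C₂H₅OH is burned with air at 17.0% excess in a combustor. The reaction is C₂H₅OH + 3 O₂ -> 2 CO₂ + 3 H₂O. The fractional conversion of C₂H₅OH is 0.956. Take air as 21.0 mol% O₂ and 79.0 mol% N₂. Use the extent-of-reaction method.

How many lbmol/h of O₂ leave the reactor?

Stoichiometric O₂ = 3 × 447 = 1341 lbmol/h; O₂ fed = 1341 × 1.170 = 1569 lbmol/h.
N₂ fed = 1569 × 79/21 = 5902 lbmol/h.
Fuel reacted = 0.956 × 447 → ξ = 427.3 lbmol/h.
Outlet (n = n₀ + ν ξ):
  C₂H₅OH: 447 − 1(427.3) = 19.67
  O₂: 1569 − 3(427.3) = 287
  N₂: 5902 (inert)
  CO₂: 0 + 2(427.3) = 854.7
  H₂O: 0 + 3(427.3) = 1282

287 lbmol/h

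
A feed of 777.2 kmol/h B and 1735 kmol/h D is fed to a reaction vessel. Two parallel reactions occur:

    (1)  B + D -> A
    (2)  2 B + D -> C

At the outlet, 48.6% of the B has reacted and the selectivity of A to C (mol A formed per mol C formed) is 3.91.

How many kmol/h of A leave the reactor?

Conversion of B: B consumed = 0.486 × 777.2 = 377.7 kmol/h = 1ξ₁ + 2ξ₂.
Selectivity: 1ξ₁ / (1ξ₂) = 3.91 → ξ₁ = 3.91 ξ₂.
Substitute: (1·3.91 + 2) ξ₂ = 377.7 → ξ₂ = 63.91 kmol/h, ξ₁ = 249.9 kmol/h.
Outlet amounts (n = n₀ + Σ ν·ξ):
  B: 777.2 − 1(249.9) − 2(63.91) = 399.5
  D: 1735 − 1(249.9) − 1(63.91) = 1421
  A: 0 + 1(249.9) = 249.9
  C: 0 + 1(63.91) = 63.91

250 kmol/h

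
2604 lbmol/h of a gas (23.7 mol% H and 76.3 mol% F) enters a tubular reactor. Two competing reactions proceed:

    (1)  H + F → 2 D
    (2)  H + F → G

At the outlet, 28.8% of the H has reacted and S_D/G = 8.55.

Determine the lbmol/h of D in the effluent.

Conversion of H: H consumed = 0.288 × 617.1 = 177.7 lbmol/h = 1ξ₁ + 1ξ₂.
Selectivity: 2ξ₁ / (1ξ₂) = 8.55 → ξ₁ = 4.275 ξ₂.
Substitute: (1·4.275 + 1) ξ₂ = 177.7 → ξ₂ = 33.69 lbmol/h, ξ₁ = 144 lbmol/h.
Outlet amounts (n = n₀ + Σ ν·ξ):
  H: 617.1 − 1(144) − 1(33.69) = 439.4
  F: 1987 − 1(144) − 1(33.69) = 1809
  D: 0 + 2(144) = 288.1
  G: 0 + 1(33.69) = 33.69

288 lbmol/h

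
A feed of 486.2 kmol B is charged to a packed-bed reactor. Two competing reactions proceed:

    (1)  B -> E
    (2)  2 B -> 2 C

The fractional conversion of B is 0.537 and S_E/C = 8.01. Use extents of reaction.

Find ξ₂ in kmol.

ξ₂ = 14.5 kmol

Conversion of B: B consumed = 0.537 × 486.2 = 261.1 kmol = 1ξ₁ + 2ξ₂.
Selectivity: 1ξ₁ / (2ξ₂) = 8.01 → ξ₁ = 16.02 ξ₂.
Substitute: (1·16.02 + 2) ξ₂ = 261.1 → ξ₂ = 14.49 kmol, ξ₁ = 232.1 kmol.
Outlet amounts (n = n₀ + Σ ν·ξ):
  B: 486.2 − 1(232.1) − 2(14.49) = 225.1
  E: 0 + 1(232.1) = 232.1
  C: 0 + 2(14.49) = 28.98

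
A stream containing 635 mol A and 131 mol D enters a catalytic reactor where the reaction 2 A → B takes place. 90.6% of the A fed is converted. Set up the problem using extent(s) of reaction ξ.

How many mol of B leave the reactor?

A reacted = 0.906 × 635 = 575.3 mol; ν_A = −2, so ξ = 575.3/2 = 287.7 mol.
Outlet amounts (n = n₀ + ν ξ):
  A: 635 − 2(287.7) = 59.69
  B: 0 + 1(287.7) = 287.7
  D: 131 (inert)

288 mol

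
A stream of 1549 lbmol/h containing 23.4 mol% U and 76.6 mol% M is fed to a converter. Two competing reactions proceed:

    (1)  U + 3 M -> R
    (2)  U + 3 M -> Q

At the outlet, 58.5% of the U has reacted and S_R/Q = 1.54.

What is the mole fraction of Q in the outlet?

Conversion of U: U consumed = 0.585 × 362.5 = 212 lbmol/h = 1ξ₁ + 1ξ₂.
Selectivity: 1ξ₁ / (1ξ₂) = 1.54 → ξ₁ = 1.54 ξ₂.
Substitute: (1·1.54 + 1) ξ₂ = 212 → ξ₂ = 83.48 lbmol/h, ξ₁ = 128.6 lbmol/h.
Outlet amounts (n = n₀ + Σ ν·ξ):
  U: 362.5 − 1(128.6) − 1(83.48) = 150.4
  M: 1187 − 3(128.6) − 3(83.48) = 550.4
  R: 0 + 1(128.6) = 128.6
  Q: 0 + 1(83.48) = 83.48
Total out = 912.9 lbmol/h; y_Q = 83.48 / 912.9 = 0.09145.

0.0914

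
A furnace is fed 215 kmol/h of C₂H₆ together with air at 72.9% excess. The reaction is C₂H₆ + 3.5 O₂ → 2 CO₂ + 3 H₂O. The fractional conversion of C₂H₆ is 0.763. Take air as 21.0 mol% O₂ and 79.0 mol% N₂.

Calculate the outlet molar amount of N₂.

4890 kmol/h

Stoichiometric O₂ = 3.5 × 215 = 752.5 kmol/h; O₂ fed = 752.5 × 1.729 = 1301 kmol/h.
N₂ fed = 1301 × 79/21 = 4895 kmol/h.
Fuel reacted = 0.763 × 215 → ξ = 164 kmol/h.
Outlet (n = n₀ + ν ξ):
  C₂H₆: 215 − 1(164) = 50.95
  O₂: 1301 − 3.5(164) = 726.9
  N₂: 4895 (inert)
  CO₂: 0 + 2(164) = 328.1
  H₂O: 0 + 3(164) = 492.1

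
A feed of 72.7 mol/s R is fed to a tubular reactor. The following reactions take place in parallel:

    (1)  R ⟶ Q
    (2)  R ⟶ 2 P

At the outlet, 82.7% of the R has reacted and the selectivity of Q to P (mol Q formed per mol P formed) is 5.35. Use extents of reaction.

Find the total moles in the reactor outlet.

77.8 mol/s

Conversion of R: R consumed = 0.827 × 72.7 = 60.12 mol/s = 1ξ₁ + 1ξ₂.
Selectivity: 1ξ₁ / (2ξ₂) = 5.35 → ξ₁ = 10.7 ξ₂.
Substitute: (1·10.7 + 1) ξ₂ = 60.12 → ξ₂ = 5.139 mol/s, ξ₁ = 54.98 mol/s.
Outlet amounts (n = n₀ + Σ ν·ξ):
  R: 72.7 − 1(54.98) − 1(5.139) = 12.58
  Q: 0 + 1(54.98) = 54.98
  P: 0 + 2(5.139) = 10.28
Total out = 12.58 + 54.98 + 10.28 = 77.84 mol/s.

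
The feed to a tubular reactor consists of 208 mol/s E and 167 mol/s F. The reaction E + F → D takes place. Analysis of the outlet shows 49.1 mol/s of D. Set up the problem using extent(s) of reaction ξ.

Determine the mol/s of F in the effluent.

For D: n = n₀ + 1ξ → 49.1 = 0 + 1ξ, giving ξ = 49.1 mol/s.
Outlet amounts (n = n₀ + ν ξ):
  E: 208 − 1(49.1) = 158.9
  F: 167 − 1(49.1) = 117.9
  D: 0 + 1(49.1) = 49.1

118 mol/s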